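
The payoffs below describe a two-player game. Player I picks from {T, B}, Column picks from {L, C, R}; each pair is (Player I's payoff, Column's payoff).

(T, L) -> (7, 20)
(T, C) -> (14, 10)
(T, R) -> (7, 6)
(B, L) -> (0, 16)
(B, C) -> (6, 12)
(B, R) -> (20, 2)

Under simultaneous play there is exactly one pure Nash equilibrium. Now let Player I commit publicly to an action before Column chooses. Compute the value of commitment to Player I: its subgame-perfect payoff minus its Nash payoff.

Column best-responds to each possible Player I move:
- T → Column plays L (best of 20, 10, 6); Player I gets 7.
- B → Column plays L (best of 16, 12, 2); Player I gets 0.
Among 7, 0, the best is 7 at T. Subgame-perfect outcome: (T, L) with payoffs (7, 20).
For the simultaneous game, intersect best replies.
Player I's best replies: L→T; C→T; R→B.
Column's best replies: T→L; B→L.
Only (T, L) has each player best-responding; Nash payoffs (7, 20).
Player I's commitment gain: 7 − 7 = 0.

0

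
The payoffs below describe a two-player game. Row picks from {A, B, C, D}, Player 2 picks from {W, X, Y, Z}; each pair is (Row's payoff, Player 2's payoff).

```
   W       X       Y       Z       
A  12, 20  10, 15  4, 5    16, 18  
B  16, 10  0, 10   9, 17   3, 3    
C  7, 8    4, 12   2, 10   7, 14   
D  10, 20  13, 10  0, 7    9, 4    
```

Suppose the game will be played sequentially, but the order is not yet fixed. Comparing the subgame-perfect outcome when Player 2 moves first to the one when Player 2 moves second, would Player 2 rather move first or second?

second

If Row leads: Player 2's best replies are A→W, B→Y, C→Z, D→W; Row's induced payoffs 12, 9, 7, 10; outcome (A, W), payoffs (12, 20).
If Player 2 leads: Row's best replies are W→B, X→D, Y→B, Z→A; Player 2's induced payoffs 10, 10, 17, 18; outcome (A, Z), payoffs (16, 18).
Player 2 gets 18 moving first and 20 moving second, so Player 2 prefers to move second.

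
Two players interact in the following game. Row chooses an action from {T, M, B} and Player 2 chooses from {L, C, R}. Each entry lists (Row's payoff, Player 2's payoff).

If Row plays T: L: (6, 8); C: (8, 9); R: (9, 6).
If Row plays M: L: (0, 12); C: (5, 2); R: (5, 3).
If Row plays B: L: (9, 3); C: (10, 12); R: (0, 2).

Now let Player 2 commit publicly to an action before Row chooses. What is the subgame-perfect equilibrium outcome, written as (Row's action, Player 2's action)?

Solve by backward induction (Player 2 leads).
- L: Row compares 6, 0, 9 and picks B; Player 2 would get 3.
- C: Row compares 8, 5, 10 and picks B; Player 2 would get 12.
- R: Row compares 9, 5, 0 and picks T; Player 2 would get 6.
Player 2's induced payoffs are 3, 12, 6, so Player 2 commits to C. Subgame-perfect outcome: (B, C) with payoffs (10, 12).

(B, C)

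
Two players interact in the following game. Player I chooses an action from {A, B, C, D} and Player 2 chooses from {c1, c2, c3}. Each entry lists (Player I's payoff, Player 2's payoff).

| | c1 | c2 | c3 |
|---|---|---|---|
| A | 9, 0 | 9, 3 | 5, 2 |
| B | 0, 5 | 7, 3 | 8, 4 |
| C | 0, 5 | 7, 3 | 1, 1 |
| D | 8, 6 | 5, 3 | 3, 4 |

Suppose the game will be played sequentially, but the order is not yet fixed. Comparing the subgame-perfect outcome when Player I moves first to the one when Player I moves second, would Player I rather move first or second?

If Player I leads: Player 2's best replies are A→c2, B→c1, C→c1, D→c1; Player I's induced payoffs 9, 0, 0, 8; outcome (A, c2), payoffs (9, 3).
If Player 2 leads: Player I's best replies are c1→A, c2→A, c3→B; Player 2's induced payoffs 0, 3, 4; outcome (B, c3), payoffs (8, 4).
Player I gets 9 moving first and 8 moving second, so Player I prefers to move first.

first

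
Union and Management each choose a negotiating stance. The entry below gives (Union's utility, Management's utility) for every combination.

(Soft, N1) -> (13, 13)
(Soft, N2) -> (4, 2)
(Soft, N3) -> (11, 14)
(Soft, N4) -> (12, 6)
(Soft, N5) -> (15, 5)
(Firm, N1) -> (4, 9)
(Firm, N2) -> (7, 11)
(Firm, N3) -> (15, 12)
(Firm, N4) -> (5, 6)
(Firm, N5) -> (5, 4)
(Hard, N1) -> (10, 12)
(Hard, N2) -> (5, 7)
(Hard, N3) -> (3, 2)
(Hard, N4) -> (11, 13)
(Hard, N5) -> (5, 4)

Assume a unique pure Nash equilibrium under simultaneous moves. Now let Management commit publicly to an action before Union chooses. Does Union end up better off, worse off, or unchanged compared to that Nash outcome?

Work backward from Union's decision.
- N1: BR = Soft, leader payoff 13.
- N2: BR = Firm, leader payoff 11.
- N3: BR = Firm, leader payoff 12.
- N4: BR = Soft, leader payoff 6.
- N5: BR = Soft, leader payoff 5.
Management's induced payoffs are 13, 11, 12, 6, 5, so Management commits to N1. Subgame-perfect outcome: (Soft, N1) with payoffs (13, 13).
Under simultaneous play:
Union's best replies: N1→Soft; N2→Firm; N3→Firm; N4→Soft; N5→Soft.
Management's best replies: Soft→N3; Firm→N3; Hard→N4.
Only (Firm, N3) has each player best-responding; Nash payoffs (15, 12).
Union earns 13 sequentially versus 15 at the Nash outcome: worse off.

worse off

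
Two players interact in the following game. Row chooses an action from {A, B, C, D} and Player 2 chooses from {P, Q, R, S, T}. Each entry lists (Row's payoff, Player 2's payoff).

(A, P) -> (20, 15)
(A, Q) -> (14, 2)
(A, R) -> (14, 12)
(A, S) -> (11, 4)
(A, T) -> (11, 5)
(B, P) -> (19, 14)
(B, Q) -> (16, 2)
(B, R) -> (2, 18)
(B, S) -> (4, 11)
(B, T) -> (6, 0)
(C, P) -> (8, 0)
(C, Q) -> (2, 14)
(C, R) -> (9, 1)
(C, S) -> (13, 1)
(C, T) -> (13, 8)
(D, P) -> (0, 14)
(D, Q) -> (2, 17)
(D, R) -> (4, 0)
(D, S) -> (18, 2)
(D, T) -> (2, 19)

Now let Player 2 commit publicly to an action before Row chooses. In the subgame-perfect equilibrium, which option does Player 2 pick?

Row best-responds to each possible Player 2 move:
- P: BR = A, leader payoff 15.
- Q: BR = B, leader payoff 2.
- R: BR = A, leader payoff 12.
- S: BR = D, leader payoff 2.
- T: BR = C, leader payoff 8.
Player 2's induced payoffs are 15, 2, 12, 2, 8, so Player 2 commits to P. Subgame-perfect outcome: (A, P) with payoffs (20, 15).

P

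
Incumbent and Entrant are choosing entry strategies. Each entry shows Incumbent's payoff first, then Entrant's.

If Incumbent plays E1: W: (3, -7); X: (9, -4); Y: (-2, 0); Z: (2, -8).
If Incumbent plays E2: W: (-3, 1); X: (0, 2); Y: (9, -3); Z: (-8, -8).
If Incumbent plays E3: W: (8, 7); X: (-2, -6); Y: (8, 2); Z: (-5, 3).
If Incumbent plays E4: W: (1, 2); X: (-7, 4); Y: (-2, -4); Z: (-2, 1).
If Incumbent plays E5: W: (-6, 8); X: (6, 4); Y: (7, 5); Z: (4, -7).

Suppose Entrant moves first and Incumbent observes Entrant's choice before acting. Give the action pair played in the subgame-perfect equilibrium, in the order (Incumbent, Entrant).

(E3, W)

Work backward from Incumbent's decision.
- W: Incumbent compares 3, -3, 8, 1, -6 and picks E3; Entrant would get 7.
- X: Incumbent compares 9, 0, -2, -7, 6 and picks E1; Entrant would get -4.
- Y: Incumbent compares -2, 9, 8, -2, 7 and picks E2; Entrant would get -3.
- Z: Incumbent compares 2, -8, -5, -2, 4 and picks E5; Entrant would get -7.
Among 7, -4, -3, -7, the best is 7 at W. Subgame-perfect outcome: (E3, W) with payoffs (8, 7).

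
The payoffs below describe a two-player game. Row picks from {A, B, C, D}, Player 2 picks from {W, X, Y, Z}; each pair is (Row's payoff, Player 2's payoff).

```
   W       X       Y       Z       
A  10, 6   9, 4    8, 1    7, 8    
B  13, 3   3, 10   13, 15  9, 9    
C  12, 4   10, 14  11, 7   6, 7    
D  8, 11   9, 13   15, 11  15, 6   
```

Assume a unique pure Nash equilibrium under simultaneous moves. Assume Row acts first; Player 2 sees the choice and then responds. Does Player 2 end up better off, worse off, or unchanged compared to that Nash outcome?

Work backward from Player 2's decision.
- A: Player 2 compares 6, 4, 1, 8 and picks Z; Row would get 7.
- B: Player 2 compares 3, 10, 15, 9 and picks Y; Row would get 13.
- C: Player 2 compares 4, 14, 7, 7 and picks X; Row would get 10.
- D: Player 2 compares 11, 13, 11, 6 and picks X; Row would get 9.
Maximizing over 7, 13, 10, 9, Row chooses B. Subgame-perfect outcome: (B, Y) with payoffs (13, 15).
Under simultaneous play:
Row's best replies: W→B; X→C; Y→D; Z→D.
Player 2's best replies: A→Z; B→Y; C→X; D→X.
Only (C, X) has each player best-responding; Nash payoffs (10, 14).
Player 2 earns 15 sequentially versus 14 at the Nash outcome: better off.

better off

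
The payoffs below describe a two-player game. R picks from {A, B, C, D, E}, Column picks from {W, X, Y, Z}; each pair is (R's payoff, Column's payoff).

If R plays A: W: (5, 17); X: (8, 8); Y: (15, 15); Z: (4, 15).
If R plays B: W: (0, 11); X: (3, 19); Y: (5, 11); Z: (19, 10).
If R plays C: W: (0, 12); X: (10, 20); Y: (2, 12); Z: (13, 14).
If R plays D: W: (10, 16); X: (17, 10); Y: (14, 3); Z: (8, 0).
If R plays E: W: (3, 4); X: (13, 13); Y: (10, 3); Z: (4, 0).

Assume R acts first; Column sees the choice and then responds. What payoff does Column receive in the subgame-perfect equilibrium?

13

Backward induction with R moving first.
- A → Column plays W (best of 17, 8, 15, 15); R gets 5.
- B → Column plays X (best of 11, 19, 11, 10); R gets 3.
- C → Column plays X (best of 12, 20, 12, 14); R gets 10.
- D → Column plays W (best of 16, 10, 3, 0); R gets 10.
- E → Column plays X (best of 4, 13, 3, 0); R gets 13.
R's induced payoffs are 5, 3, 10, 10, 13, so R commits to E. Subgame-perfect outcome: (E, X) with payoffs (13, 13).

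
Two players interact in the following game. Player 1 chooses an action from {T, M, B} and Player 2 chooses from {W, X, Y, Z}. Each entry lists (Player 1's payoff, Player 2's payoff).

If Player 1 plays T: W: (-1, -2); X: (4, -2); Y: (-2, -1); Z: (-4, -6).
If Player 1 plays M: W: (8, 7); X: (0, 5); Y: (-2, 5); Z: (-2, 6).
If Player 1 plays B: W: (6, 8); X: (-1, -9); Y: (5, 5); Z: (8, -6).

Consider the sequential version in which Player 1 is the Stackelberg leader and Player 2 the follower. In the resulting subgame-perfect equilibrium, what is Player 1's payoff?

Backward induction with Player 1 moving first.
- T: Player 2 compares -2, -2, -1, -6 and picks Y; Player 1 would get -2.
- M: Player 2 compares 7, 5, 5, 6 and picks W; Player 1 would get 8.
- B: Player 2 compares 8, -9, 5, -6 and picks W; Player 1 would get 6.
Among -2, 8, 6, the best is 8 at M. Subgame-perfect outcome: (M, W) with payoffs (8, 7).

8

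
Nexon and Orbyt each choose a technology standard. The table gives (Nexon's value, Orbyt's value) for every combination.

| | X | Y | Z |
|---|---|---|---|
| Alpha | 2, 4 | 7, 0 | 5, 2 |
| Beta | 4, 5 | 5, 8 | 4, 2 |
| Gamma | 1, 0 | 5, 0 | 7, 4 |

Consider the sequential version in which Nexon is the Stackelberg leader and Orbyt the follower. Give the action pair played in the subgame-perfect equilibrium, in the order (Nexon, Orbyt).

Work backward from Orbyt's decision.
- Alpha: BR = X, leader payoff 2.
- Beta: BR = Y, leader payoff 5.
- Gamma: BR = Z, leader payoff 7.
Maximizing over 2, 5, 7, Nexon chooses Gamma. Subgame-perfect outcome: (Gamma, Z) with payoffs (7, 4).

(Gamma, Z)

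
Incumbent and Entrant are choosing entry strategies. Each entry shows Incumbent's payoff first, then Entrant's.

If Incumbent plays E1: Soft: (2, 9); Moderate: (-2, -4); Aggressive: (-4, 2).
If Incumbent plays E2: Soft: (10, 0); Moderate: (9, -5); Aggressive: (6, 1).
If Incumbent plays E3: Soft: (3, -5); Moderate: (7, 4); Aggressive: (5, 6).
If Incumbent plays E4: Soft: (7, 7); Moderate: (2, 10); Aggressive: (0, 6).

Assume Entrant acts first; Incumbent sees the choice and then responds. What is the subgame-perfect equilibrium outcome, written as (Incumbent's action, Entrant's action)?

Incumbent best-responds to each possible Entrant move:
- Soft: Incumbent compares 2, 10, 3, 7 and picks E2; Entrant would get 0.
- Moderate: Incumbent compares -2, 9, 7, 2 and picks E2; Entrant would get -5.
- Aggressive: Incumbent compares -4, 6, 5, 0 and picks E2; Entrant would get 1.
Among 0, -5, 1, the best is 1 at Aggressive. Subgame-perfect outcome: (E2, Aggressive) with payoffs (6, 1).

(E2, Aggressive)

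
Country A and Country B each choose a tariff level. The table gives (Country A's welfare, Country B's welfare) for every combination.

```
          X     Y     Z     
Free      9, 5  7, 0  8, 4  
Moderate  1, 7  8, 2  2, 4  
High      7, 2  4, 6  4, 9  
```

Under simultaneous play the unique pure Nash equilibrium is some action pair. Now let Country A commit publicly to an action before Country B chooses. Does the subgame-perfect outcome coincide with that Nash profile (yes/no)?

yes

Work backward from Country B's decision.
- Free → Country B plays X (best of 5, 0, 4); Country A gets 9.
- Moderate → Country B plays X (best of 7, 2, 4); Country A gets 1.
- High → Country B plays Z (best of 2, 6, 9); Country A gets 4.
Maximizing over 9, 1, 4, Country A chooses Free. Subgame-perfect outcome: (Free, X) with payoffs (9, 5).
For the simultaneous game, intersect best replies.
Country A's best replies: X→Free; Y→Moderate; Z→Free.
Country B's best replies: Free→X; Moderate→X; High→Z.
The unique mutual best reply is (Free, X), giving (9, 5).
Sequential outcome (Free, X) coincides with the Nash profile (Free, X).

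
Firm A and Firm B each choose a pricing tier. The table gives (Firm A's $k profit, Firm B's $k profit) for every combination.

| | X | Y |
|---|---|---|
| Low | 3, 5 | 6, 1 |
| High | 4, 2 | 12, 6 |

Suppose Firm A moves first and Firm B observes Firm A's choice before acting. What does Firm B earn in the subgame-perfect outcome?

Backward induction with Firm A moving first.
- Low: Firm B compares 5, 1 and picks X; Firm A would get 3.
- High: Firm B compares 2, 6 and picks Y; Firm A would get 12.
Among 3, 12, the best is 12 at High. Subgame-perfect outcome: (High, Y) with payoffs (12, 6).

6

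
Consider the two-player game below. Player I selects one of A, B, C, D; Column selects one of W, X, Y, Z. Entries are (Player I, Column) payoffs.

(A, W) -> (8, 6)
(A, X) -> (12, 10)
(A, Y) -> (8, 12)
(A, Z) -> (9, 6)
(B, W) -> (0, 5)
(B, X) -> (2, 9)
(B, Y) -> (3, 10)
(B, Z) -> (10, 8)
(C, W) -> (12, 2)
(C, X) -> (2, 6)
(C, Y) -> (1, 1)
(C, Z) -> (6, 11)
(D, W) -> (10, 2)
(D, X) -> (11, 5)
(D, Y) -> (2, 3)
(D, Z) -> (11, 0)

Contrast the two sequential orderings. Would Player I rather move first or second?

first

If Player I leads: Column's best replies are A→Y, B→Y, C→Z, D→X; Player I's induced payoffs 8, 3, 6, 11; outcome (D, X), payoffs (11, 5).
If Column leads: Player I's best replies are W→C, X→A, Y→A, Z→D; Column's induced payoffs 2, 10, 12, 0; outcome (A, Y), payoffs (8, 12).
Player I gets 11 moving first and 8 moving second, so Player I prefers to move first.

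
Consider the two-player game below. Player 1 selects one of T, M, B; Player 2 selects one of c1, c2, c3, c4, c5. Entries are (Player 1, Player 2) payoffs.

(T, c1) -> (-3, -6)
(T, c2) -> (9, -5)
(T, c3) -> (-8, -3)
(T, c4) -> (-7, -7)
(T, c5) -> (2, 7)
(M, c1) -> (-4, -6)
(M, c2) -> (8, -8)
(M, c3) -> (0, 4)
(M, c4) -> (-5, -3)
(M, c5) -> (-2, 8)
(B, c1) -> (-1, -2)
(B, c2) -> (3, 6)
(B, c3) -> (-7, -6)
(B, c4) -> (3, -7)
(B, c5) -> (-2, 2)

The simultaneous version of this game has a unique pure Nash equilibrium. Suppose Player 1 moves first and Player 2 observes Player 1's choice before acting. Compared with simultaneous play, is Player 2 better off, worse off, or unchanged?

Solve by backward induction (Player 1 leads).
- T: Player 2 compares -6, -5, -3, -7, 7 and picks c5; Player 1 would get 2.
- M: Player 2 compares -6, -8, 4, -3, 8 and picks c5; Player 1 would get -2.
- B: Player 2 compares -2, 6, -6, -7, 2 and picks c2; Player 1 would get 3.
Player 1's induced payoffs are 2, -2, 3, so Player 1 commits to B. Subgame-perfect outcome: (B, c2) with payoffs (3, 6).
For the simultaneous game, intersect best replies.
Player 1's best replies: c1→B; c2→T; c3→M; c4→B; c5→T.
Player 2's best replies: T→c5; M→c5; B→c2.
The unique mutual best reply is (T, c5), giving (2, 7).
Player 2 earns 6 sequentially versus 7 at the Nash outcome: worse off.

worse off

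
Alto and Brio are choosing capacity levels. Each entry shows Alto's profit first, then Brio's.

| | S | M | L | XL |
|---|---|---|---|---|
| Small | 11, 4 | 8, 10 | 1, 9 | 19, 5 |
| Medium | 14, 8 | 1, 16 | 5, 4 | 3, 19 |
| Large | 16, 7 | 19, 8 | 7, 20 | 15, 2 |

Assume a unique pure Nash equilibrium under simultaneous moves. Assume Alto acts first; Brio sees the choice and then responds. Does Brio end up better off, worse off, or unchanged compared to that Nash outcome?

Brio best-responds to each possible Alto move:
- Small: Brio compares 4, 10, 9, 5 and picks M; Alto would get 8.
- Medium: Brio compares 8, 16, 4, 19 and picks XL; Alto would get 3.
- Large: Brio compares 7, 8, 20, 2 and picks L; Alto would get 7.
Maximizing over 8, 3, 7, Alto chooses Small. Subgame-perfect outcome: (Small, M) with payoffs (8, 10).
Now find the simultaneous Nash equilibrium.
Alto's best replies: S→Large; M→Large; L→Large; XL→Small.
Brio's best replies: Small→M; Medium→XL; Large→L.
Only (Large, L) has each player best-responding; Nash payoffs (7, 20).
Brio earns 10 sequentially versus 20 at the Nash outcome: worse off.

worse off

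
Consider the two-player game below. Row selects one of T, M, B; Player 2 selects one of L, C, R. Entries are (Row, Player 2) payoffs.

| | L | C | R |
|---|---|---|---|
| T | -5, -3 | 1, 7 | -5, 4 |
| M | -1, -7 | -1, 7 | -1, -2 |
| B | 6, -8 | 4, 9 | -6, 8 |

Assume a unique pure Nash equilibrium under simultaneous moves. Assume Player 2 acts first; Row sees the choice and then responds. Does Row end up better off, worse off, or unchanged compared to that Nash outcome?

unchanged

Row best-responds to each possible Player 2 move:
- L: Row compares -5, -1, 6 and picks B; Player 2 would get -8.
- C: Row compares 1, -1, 4 and picks B; Player 2 would get 9.
- R: Row compares -5, -1, -6 and picks M; Player 2 would get -2.
Player 2's induced payoffs are -8, 9, -2, so Player 2 commits to C. Subgame-perfect outcome: (B, C) with payoffs (4, 9).
Under simultaneous play:
Row's best replies: L→B; C→B; R→M.
Player 2's best replies: T→C; M→C; B→C.
The unique mutual best reply is (B, C), giving (4, 9).
Row earns 4 sequentially versus 4 at the Nash outcome: unchanged.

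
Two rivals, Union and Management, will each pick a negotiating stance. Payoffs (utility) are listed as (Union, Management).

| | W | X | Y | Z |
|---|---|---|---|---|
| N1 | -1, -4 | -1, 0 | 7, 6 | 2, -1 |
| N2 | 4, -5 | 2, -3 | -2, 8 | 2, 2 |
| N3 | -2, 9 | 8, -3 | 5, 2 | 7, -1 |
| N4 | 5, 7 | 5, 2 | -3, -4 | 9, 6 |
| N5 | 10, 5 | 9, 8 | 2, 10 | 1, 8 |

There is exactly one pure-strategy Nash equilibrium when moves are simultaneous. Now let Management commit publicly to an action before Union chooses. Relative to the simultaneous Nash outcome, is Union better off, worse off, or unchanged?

better off

Union best-responds to each possible Management move:
- W: BR = N5, leader payoff 5.
- X: BR = N5, leader payoff 8.
- Y: BR = N1, leader payoff 6.
- Z: BR = N4, leader payoff 6.
Among 5, 8, 6, 6, the best is 8 at X. Subgame-perfect outcome: (N5, X) with payoffs (9, 8).
Under simultaneous play:
Union's best replies: W→N5; X→N5; Y→N1; Z→N4.
Management's best replies: N1→Y; N2→Y; N3→W; N4→W; N5→Y.
The unique mutual best reply is (N1, Y), giving (7, 6).
Union earns 9 sequentially versus 7 at the Nash outcome: better off.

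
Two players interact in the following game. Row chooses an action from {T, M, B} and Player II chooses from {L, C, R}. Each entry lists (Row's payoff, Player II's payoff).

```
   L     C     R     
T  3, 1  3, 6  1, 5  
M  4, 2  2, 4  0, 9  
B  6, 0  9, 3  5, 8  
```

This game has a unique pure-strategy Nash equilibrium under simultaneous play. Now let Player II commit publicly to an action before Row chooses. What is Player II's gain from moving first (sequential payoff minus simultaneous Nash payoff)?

Row best-responds to each possible Player II move:
- L → Row plays B (best of 3, 4, 6); Player II gets 0.
- C → Row plays B (best of 3, 2, 9); Player II gets 3.
- R → Row plays B (best of 1, 0, 5); Player II gets 8.
Maximizing over 0, 3, 8, Player II chooses R. Subgame-perfect outcome: (B, R) with payoffs (5, 8).
For the simultaneous game, intersect best replies.
Row's best replies: L→B; C→B; R→B.
Player II's best replies: T→C; M→R; B→R.
Only (B, R) has each player best-responding; Nash payoffs (5, 8).
Player II's commitment gain: 8 − 8 = 0.

0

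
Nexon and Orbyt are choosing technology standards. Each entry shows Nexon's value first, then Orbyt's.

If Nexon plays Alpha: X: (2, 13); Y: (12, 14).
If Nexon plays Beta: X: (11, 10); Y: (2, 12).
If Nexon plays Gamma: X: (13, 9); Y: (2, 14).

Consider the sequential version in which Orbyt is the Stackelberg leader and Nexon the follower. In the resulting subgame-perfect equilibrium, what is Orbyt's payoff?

Nexon best-responds to each possible Orbyt move:
- X: BR = Gamma, leader payoff 9.
- Y: BR = Alpha, leader payoff 14.
Among 9, 14, the best is 14 at Y. Subgame-perfect outcome: (Alpha, Y) with payoffs (12, 14).

14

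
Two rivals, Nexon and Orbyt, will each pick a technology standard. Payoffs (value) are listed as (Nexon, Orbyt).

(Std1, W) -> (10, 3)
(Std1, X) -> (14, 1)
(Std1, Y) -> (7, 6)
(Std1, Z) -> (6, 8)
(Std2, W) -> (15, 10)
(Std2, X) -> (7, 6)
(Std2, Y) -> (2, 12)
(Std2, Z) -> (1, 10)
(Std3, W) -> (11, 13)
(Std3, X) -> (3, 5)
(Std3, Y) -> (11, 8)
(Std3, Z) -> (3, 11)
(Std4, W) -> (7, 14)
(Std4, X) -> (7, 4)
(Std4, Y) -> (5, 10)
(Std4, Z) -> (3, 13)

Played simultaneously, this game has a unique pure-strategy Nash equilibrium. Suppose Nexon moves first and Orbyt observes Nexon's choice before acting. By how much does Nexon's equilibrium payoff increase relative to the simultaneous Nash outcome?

5

Backward induction with Nexon moving first.
- Std1: Orbyt compares 3, 1, 6, 8 and picks Z; Nexon would get 6.
- Std2: Orbyt compares 10, 6, 12, 10 and picks Y; Nexon would get 2.
- Std3: Orbyt compares 13, 5, 8, 11 and picks W; Nexon would get 11.
- Std4: Orbyt compares 14, 4, 10, 13 and picks W; Nexon would get 7.
Nexon's induced payoffs are 6, 2, 11, 7, so Nexon commits to Std3. Subgame-perfect outcome: (Std3, W) with payoffs (11, 13).
Under simultaneous play:
Nexon's best replies: W→Std2; X→Std1; Y→Std3; Z→Std1.
Orbyt's best replies: Std1→Z; Std2→Y; Std3→W; Std4→W.
Only (Std1, Z) has each player best-responding; Nash payoffs (6, 8).
Nexon's commitment gain: 11 − 6 = 5.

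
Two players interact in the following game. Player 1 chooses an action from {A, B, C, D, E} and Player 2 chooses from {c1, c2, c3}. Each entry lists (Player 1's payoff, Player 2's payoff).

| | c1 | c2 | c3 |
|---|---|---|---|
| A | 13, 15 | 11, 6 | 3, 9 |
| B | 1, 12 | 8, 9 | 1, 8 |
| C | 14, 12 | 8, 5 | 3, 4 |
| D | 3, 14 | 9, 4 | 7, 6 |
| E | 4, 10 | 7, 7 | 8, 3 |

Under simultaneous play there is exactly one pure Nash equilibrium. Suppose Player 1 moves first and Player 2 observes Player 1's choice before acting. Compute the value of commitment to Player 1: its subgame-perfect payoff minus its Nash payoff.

0

Solve by backward induction (Player 1 leads).
- A: Player 2 compares 15, 6, 9 and picks c1; Player 1 would get 13.
- B: Player 2 compares 12, 9, 8 and picks c1; Player 1 would get 1.
- C: Player 2 compares 12, 5, 4 and picks c1; Player 1 would get 14.
- D: Player 2 compares 14, 4, 6 and picks c1; Player 1 would get 3.
- E: Player 2 compares 10, 7, 3 and picks c1; Player 1 would get 4.
Player 1's induced payoffs are 13, 1, 14, 3, 4, so Player 1 commits to C. Subgame-perfect outcome: (C, c1) with payoffs (14, 12).
For the simultaneous game, intersect best replies.
Player 1's best replies: c1→C; c2→A; c3→E.
Player 2's best replies: A→c1; B→c1; C→c1; D→c1; E→c1.
The unique mutual best reply is (C, c1), giving (14, 12).
Player 1's commitment gain: 14 − 14 = 0.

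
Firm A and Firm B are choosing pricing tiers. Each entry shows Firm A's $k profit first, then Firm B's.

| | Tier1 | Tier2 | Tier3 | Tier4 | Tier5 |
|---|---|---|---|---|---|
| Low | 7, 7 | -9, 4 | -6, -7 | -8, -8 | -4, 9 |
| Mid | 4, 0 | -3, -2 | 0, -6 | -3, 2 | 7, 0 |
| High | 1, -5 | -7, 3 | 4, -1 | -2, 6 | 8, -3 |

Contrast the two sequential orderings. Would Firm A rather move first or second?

If Firm A leads: Firm B's best replies are Low→Tier5, Mid→Tier4, High→Tier4; Firm A's induced payoffs -4, -3, -2; outcome (High, Tier4), payoffs (-2, 6).
If Firm B leads: Firm A's best replies are Tier1→Low, Tier2→Mid, Tier3→High, Tier4→High, Tier5→High; Firm B's induced payoffs 7, -2, -1, 6, -3; outcome (Low, Tier1), payoffs (7, 7).
Firm A gets -2 moving first and 7 moving second, so Firm A prefers to move second.

second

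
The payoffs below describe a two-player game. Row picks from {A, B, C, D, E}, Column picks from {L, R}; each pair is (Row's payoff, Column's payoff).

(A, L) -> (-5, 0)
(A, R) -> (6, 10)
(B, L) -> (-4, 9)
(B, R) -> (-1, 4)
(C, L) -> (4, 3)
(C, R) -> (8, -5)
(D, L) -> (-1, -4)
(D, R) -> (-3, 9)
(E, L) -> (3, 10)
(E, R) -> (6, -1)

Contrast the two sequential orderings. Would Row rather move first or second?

If Row leads: Column's best replies are A→R, B→L, C→L, D→R, E→L; Row's induced payoffs 6, -4, 4, -3, 3; outcome (A, R), payoffs (6, 10).
If Column leads: Row's best replies are L→C, R→C; Column's induced payoffs 3, -5; outcome (C, L), payoffs (4, 3).
Row gets 6 moving first and 4 moving second, so Row prefers to move first.

first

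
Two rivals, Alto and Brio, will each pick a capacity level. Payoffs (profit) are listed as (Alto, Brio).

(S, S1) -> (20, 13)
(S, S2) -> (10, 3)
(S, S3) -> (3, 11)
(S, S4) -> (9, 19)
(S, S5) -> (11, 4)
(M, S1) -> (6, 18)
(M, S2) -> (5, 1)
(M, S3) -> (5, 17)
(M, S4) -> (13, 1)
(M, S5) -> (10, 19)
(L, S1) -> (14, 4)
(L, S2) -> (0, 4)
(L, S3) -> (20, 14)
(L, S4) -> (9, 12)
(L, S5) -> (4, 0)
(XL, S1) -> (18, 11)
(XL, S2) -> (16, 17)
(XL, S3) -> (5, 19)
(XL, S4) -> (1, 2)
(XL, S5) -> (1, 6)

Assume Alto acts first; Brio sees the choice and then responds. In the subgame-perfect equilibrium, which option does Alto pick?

L

Solve by backward induction (Alto leads).
- S: Brio compares 13, 3, 11, 19, 4 and picks S4; Alto would get 9.
- M: Brio compares 18, 1, 17, 1, 19 and picks S5; Alto would get 10.
- L: Brio compares 4, 4, 14, 12, 0 and picks S3; Alto would get 20.
- XL: Brio compares 11, 17, 19, 2, 6 and picks S3; Alto would get 5.
Among 9, 10, 20, 5, the best is 20 at L. Subgame-perfect outcome: (L, S3) with payoffs (20, 14).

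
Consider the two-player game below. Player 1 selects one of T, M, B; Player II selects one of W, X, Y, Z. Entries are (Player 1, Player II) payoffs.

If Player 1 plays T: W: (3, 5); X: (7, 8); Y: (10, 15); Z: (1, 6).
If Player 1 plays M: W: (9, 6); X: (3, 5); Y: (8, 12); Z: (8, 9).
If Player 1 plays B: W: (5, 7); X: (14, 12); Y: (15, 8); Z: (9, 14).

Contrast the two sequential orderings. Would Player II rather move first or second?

If Player 1 leads: Player II's best replies are T→Y, M→Y, B→Z; Player 1's induced payoffs 10, 8, 9; outcome (T, Y), payoffs (10, 15).
If Player II leads: Player 1's best replies are W→M, X→B, Y→B, Z→B; Player II's induced payoffs 6, 12, 8, 14; outcome (B, Z), payoffs (9, 14).
Player II gets 14 moving first and 15 moving second, so Player II prefers to move second.

second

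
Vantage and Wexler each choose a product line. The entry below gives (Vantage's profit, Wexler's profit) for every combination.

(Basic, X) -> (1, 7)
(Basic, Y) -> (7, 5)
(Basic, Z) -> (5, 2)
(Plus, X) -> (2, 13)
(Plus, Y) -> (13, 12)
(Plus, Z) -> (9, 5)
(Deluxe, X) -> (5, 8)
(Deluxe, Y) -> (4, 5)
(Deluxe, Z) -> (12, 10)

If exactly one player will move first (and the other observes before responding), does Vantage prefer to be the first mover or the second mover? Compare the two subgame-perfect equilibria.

If Vantage leads: Wexler's best replies are Basic→X, Plus→X, Deluxe→Z; Vantage's induced payoffs 1, 2, 12; outcome (Deluxe, Z), payoffs (12, 10).
If Wexler leads: Vantage's best replies are X→Deluxe, Y→Plus, Z→Deluxe; Wexler's induced payoffs 8, 12, 10; outcome (Plus, Y), payoffs (13, 12).
Vantage gets 12 moving first and 13 moving second, so Vantage prefers to move second.

second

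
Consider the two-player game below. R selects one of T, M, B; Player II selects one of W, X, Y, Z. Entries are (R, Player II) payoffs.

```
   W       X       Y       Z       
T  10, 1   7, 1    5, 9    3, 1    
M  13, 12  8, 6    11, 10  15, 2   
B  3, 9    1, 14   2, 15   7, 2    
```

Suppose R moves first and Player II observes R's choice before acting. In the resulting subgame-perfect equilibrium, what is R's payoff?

13

Player II best-responds to each possible R move:
- T: Player II compares 1, 1, 9, 1 and picks Y; R would get 5.
- M: Player II compares 12, 6, 10, 2 and picks W; R would get 13.
- B: Player II compares 9, 14, 15, 2 and picks Y; R would get 2.
Maximizing over 5, 13, 2, R chooses M. Subgame-perfect outcome: (M, W) with payoffs (13, 12).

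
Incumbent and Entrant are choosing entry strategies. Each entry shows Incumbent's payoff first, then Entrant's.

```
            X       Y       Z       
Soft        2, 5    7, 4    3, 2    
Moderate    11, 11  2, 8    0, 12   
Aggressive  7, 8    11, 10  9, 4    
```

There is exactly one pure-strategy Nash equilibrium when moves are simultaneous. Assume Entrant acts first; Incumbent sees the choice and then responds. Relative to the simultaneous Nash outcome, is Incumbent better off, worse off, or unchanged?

unchanged

Incumbent best-responds to each possible Entrant move:
- X: BR = Moderate, leader payoff 11.
- Y: BR = Aggressive, leader payoff 10.
- Z: BR = Aggressive, leader payoff 4.
Among 11, 10, 4, the best is 11 at X. Subgame-perfect outcome: (Moderate, X) with payoffs (11, 11).
Now find the simultaneous Nash equilibrium.
Incumbent's best replies: X→Moderate; Y→Aggressive; Z→Aggressive.
Entrant's best replies: Soft→X; Moderate→Z; Aggressive→Y.
The unique mutual best reply is (Aggressive, Y), giving (11, 10).
Incumbent earns 11 sequentially versus 11 at the Nash outcome: unchanged.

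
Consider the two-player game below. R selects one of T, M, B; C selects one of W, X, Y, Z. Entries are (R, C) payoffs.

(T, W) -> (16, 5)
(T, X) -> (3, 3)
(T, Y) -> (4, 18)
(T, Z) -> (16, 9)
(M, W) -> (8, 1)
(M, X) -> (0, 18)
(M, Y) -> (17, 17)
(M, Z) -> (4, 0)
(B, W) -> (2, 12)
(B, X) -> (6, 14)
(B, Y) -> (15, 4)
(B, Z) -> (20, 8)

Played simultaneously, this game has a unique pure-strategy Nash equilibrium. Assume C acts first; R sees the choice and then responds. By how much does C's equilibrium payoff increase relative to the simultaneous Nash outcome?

3

Solve by backward induction (C leads).
- W → R plays T (best of 16, 8, 2); C gets 5.
- X → R plays B (best of 3, 0, 6); C gets 14.
- Y → R plays M (best of 4, 17, 15); C gets 17.
- Z → R plays B (best of 16, 4, 20); C gets 8.
C's induced payoffs are 5, 14, 17, 8, so C commits to Y. Subgame-perfect outcome: (M, Y) with payoffs (17, 17).
Under simultaneous play:
R's best replies: W→T; X→B; Y→M; Z→B.
C's best replies: T→Y; M→X; B→X.
Only (B, X) has each player best-responding; Nash payoffs (6, 14).
C's commitment gain: 17 − 14 = 3.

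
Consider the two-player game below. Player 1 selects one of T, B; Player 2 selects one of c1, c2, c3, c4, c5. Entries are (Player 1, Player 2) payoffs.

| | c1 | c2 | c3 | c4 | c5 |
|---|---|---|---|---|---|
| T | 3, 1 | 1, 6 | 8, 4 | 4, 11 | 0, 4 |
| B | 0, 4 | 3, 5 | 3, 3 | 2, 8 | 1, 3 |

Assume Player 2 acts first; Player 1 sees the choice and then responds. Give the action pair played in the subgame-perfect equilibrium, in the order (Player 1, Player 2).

Player 1 best-responds to each possible Player 2 move:
- c1: BR = T, leader payoff 1.
- c2: BR = B, leader payoff 5.
- c3: BR = T, leader payoff 4.
- c4: BR = T, leader payoff 11.
- c5: BR = B, leader payoff 3.
Player 2's induced payoffs are 1, 5, 4, 11, 3, so Player 2 commits to c4. Subgame-perfect outcome: (T, c4) with payoffs (4, 11).

(T, c4)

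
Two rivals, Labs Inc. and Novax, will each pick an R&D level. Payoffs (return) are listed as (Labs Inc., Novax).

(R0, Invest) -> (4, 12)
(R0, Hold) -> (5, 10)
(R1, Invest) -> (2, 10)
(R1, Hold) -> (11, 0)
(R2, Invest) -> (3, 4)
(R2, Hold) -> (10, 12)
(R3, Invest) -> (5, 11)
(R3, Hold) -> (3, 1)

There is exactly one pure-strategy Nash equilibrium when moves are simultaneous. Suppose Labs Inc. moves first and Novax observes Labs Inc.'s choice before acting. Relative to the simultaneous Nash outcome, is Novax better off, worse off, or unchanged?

Backward induction with Labs Inc. moving first.
- R0 → Novax plays Invest (best of 12, 10); Labs Inc. gets 4.
- R1 → Novax plays Invest (best of 10, 0); Labs Inc. gets 2.
- R2 → Novax plays Hold (best of 4, 12); Labs Inc. gets 10.
- R3 → Novax plays Invest (best of 11, 1); Labs Inc. gets 5.
Maximizing over 4, 2, 10, 5, Labs Inc. chooses R2. Subgame-perfect outcome: (R2, Hold) with payoffs (10, 12).
Now find the simultaneous Nash equilibrium.
Labs Inc.'s best replies: Invest→R3; Hold→R1.
Novax's best replies: R0→Invest; R1→Invest; R2→Hold; R3→Invest.
Only (R3, Invest) has each player best-responding; Nash payoffs (5, 11).
Novax earns 12 sequentially versus 11 at the Nash outcome: better off.

better off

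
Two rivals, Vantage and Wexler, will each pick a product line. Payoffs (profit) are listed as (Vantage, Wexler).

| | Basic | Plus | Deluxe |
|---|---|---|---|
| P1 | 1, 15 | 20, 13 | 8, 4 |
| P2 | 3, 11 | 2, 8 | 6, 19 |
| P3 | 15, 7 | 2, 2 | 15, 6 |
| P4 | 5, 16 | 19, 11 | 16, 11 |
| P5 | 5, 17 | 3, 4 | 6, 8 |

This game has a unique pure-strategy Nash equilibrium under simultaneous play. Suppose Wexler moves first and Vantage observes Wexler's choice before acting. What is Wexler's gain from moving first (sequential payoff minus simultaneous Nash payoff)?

Vantage best-responds to each possible Wexler move:
- Basic: Vantage compares 1, 3, 15, 5, 5 and picks P3; Wexler would get 7.
- Plus: Vantage compares 20, 2, 2, 19, 3 and picks P1; Wexler would get 13.
- Deluxe: Vantage compares 8, 6, 15, 16, 6 and picks P4; Wexler would get 11.
Among 7, 13, 11, the best is 13 at Plus. Subgame-perfect outcome: (P1, Plus) with payoffs (20, 13).
Now find the simultaneous Nash equilibrium.
Vantage's best replies: Basic→P3; Plus→P1; Deluxe→P4.
Wexler's best replies: P1→Basic; P2→Deluxe; P3→Basic; P4→Basic; P5→Basic.
Only (P3, Basic) has each player best-responding; Nash payoffs (15, 7).
Wexler's commitment gain: 13 − 7 = 6.

6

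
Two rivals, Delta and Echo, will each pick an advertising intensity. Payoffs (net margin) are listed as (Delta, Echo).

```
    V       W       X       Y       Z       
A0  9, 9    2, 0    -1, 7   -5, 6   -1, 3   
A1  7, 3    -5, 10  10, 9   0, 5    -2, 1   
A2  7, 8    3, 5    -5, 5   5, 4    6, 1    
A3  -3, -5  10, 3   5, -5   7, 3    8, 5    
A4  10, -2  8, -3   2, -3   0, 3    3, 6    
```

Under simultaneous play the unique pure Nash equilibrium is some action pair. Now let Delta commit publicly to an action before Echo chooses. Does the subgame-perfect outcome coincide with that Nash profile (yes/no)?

Work backward from Echo's decision.
- A0: BR = V, leader payoff 9.
- A1: BR = W, leader payoff -5.
- A2: BR = V, leader payoff 7.
- A3: BR = Z, leader payoff 8.
- A4: BR = Z, leader payoff 3.
Maximizing over 9, -5, 7, 8, 3, Delta chooses A0. Subgame-perfect outcome: (A0, V) with payoffs (9, 9).
Now find the simultaneous Nash equilibrium.
Delta's best replies: V→A4; W→A3; X→A1; Y→A3; Z→A3.
Echo's best replies: A0→V; A1→W; A2→V; A3→Z; A4→Z.
The unique mutual best reply is (A3, Z), giving (8, 5).
Sequential outcome (A0, V) differs from the Nash profile (A3, Z).

no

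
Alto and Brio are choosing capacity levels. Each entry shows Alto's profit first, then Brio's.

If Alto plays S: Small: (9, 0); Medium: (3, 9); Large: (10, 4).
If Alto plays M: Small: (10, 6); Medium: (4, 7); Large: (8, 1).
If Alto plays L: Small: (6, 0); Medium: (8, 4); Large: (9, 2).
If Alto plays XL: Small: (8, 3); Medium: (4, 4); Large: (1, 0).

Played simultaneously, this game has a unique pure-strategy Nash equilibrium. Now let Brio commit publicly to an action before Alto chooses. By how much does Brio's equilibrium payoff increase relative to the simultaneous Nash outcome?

2

Work backward from Alto's decision.
- Small: Alto compares 9, 10, 6, 8 and picks M; Brio would get 6.
- Medium: Alto compares 3, 4, 8, 4 and picks L; Brio would get 4.
- Large: Alto compares 10, 8, 9, 1 and picks S; Brio would get 4.
Brio's induced payoffs are 6, 4, 4, so Brio commits to Small. Subgame-perfect outcome: (M, Small) with payoffs (10, 6).
Under simultaneous play:
Alto's best replies: Small→M; Medium→L; Large→S.
Brio's best replies: S→Medium; M→Medium; L→Medium; XL→Medium.
The unique mutual best reply is (L, Medium), giving (8, 4).
Brio's commitment gain: 6 − 4 = 2.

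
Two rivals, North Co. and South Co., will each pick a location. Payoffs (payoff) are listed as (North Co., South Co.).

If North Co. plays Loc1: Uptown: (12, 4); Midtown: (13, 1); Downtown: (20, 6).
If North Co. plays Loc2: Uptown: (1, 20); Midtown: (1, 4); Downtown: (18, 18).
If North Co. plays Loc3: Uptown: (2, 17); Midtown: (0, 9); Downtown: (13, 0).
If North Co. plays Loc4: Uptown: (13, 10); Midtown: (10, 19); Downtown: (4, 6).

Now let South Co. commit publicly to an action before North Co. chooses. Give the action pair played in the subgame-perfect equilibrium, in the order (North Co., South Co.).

(Loc4, Uptown)

Backward induction with South Co. moving first.
- Uptown → North Co. plays Loc4 (best of 12, 1, 2, 13); South Co. gets 10.
- Midtown → North Co. plays Loc1 (best of 13, 1, 0, 10); South Co. gets 1.
- Downtown → North Co. plays Loc1 (best of 20, 18, 13, 4); South Co. gets 6.
South Co.'s induced payoffs are 10, 1, 6, so South Co. commits to Uptown. Subgame-perfect outcome: (Loc4, Uptown) with payoffs (13, 10).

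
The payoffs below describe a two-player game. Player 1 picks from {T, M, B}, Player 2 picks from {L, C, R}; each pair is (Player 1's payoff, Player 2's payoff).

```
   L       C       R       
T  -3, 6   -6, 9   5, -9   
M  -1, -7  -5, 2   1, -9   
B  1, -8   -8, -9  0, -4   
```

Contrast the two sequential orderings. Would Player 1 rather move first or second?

first

If Player 1 leads: Player 2's best replies are T→C, M→C, B→R; Player 1's induced payoffs -6, -5, 0; outcome (B, R), payoffs (0, -4).
If Player 2 leads: Player 1's best replies are L→B, C→M, R→T; Player 2's induced payoffs -8, 2, -9; outcome (M, C), payoffs (-5, 2).
Player 1 gets 0 moving first and -5 moving second, so Player 1 prefers to move first.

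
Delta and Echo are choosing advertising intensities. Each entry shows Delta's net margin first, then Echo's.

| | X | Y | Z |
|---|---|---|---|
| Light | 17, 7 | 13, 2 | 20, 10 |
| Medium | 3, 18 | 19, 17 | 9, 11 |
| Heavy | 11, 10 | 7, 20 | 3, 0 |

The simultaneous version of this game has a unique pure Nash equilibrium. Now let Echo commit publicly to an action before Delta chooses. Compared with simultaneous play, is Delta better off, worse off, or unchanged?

worse off

Delta best-responds to each possible Echo move:
- X → Delta plays Light (best of 17, 3, 11); Echo gets 7.
- Y → Delta plays Medium (best of 13, 19, 7); Echo gets 17.
- Z → Delta plays Light (best of 20, 9, 3); Echo gets 10.
Maximizing over 7, 17, 10, Echo chooses Y. Subgame-perfect outcome: (Medium, Y) with payoffs (19, 17).
For the simultaneous game, intersect best replies.
Delta's best replies: X→Light; Y→Medium; Z→Light.
Echo's best replies: Light→Z; Medium→X; Heavy→Y.
Only (Light, Z) has each player best-responding; Nash payoffs (20, 10).
Delta earns 19 sequentially versus 20 at the Nash outcome: worse off.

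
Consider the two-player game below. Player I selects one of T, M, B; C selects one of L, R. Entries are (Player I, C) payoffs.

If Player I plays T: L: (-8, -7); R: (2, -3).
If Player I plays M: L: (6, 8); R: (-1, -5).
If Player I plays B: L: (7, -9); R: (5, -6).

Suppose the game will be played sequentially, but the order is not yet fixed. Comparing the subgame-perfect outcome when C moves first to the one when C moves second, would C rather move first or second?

second

If Player I leads: C's best replies are T→R, M→L, B→R; Player I's induced payoffs 2, 6, 5; outcome (M, L), payoffs (6, 8).
If C leads: Player I's best replies are L→B, R→B; C's induced payoffs -9, -6; outcome (B, R), payoffs (5, -6).
C gets -6 moving first and 8 moving second, so C prefers to move second.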